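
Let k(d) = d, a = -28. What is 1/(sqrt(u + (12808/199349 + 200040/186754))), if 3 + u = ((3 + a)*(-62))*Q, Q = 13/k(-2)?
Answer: -I*sqrt(3491671516527691823263154)/187576920573098 ≈ -0.0099618*I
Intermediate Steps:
Q = -13/2 (Q = 13/(-2) = 13*(-1/2) = -13/2 ≈ -6.5000)
u = -10078 (u = -3 + ((3 - 28)*(-62))*(-13/2) = -3 - 25*(-62)*(-13/2) = -3 + 1550*(-13/2) = -3 - 10075 = -10078)
1/(sqrt(u + (12808/199349 + 200040/186754))) = 1/(sqrt(-10078 + (12808/199349 + 200040/186754))) = 1/(sqrt(-10078 + (12808*(1/199349) + 200040*(1/186754)))) = 1/(sqrt(-10078 + (12808/199349 + 100020/93377))) = 1/(sqrt(-10078 + 21134859596/18614611573)) = 1/(sqrt(-187576920573098/18614611573)) = 1/(I*sqrt(3491671516527691823263154)/18614611573) = -I*sqrt(3491671516527691823263154)/187576920573098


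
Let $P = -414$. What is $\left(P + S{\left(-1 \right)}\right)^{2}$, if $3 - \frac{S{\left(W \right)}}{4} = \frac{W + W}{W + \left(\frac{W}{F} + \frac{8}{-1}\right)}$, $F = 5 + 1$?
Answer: $\frac{490976964}{3025} \approx 1.6231 \cdot 10^{5}$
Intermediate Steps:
$F = 6$
$S{\left(W \right)} = 12 - \frac{8 W}{-8 + \frac{7 W}{6}}$ ($S{\left(W \right)} = 12 - 4 \frac{W + W}{W + \left(\frac{W}{6} + \frac{8}{-1}\right)} = 12 - 4 \frac{2 W}{W + \left(W \frac{1}{6} + 8 \left(-1\right)\right)} = 12 - 4 \frac{2 W}{W + \left(\frac{W}{6} - 8\right)} = 12 - 4 \frac{2 W}{W + \left(-8 + \frac{W}{6}\right)} = 12 - 4 \frac{2 W}{-8 + \frac{7 W}{6}} = 12 - \frac{8 W}{-8 + \frac{7 W}{6}}$)
$\left(P + S{\left(-1 \right)}\right)^{2} = \left(-414 + \frac{36 \left(-16 - 1\right)}{-48 + 7 \left(-1\right)}\right)^{2} = \left(-414 + 36 \frac{1}{-48 - 7} \left(-17\right)\right)^{2} = \left(-414 + 36 \frac{1}{-55} \left(-17\right)\right)^{2} = \left(-414 + 36 \left(- \frac{1}{55}\right) \left(-17\right)\right)^{2} = \left(-414 + \frac{612}{55}\right)^{2} = \left(- \frac{22158}{55}\right)^{2} = \frac{490976964}{3025}$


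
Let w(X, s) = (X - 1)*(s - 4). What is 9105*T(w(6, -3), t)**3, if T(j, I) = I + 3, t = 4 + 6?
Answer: 20003685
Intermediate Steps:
w(X, s) = (-1 + X)*(-4 + s)
t = 10
T(j, I) = 3 + I
9105*T(w(6, -3), t)**3 = 9105*(3 + 10)**3 = 9105*13**3 = 9105*2197 = 20003685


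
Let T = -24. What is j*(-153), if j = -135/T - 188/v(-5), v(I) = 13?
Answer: 140607/104 ≈ 1352.0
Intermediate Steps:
j = -919/104 (j = -135/(-24) - 188/13 = -135*(-1/24) - 188*1/13 = 45/8 - 188/13 = -919/104 ≈ -8.8365)
j*(-153) = -919/104*(-153) = 140607/104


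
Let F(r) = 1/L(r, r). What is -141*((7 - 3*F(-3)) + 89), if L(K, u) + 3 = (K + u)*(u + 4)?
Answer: -13583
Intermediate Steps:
L(K, u) = -3 + (4 + u)*(K + u) (L(K, u) = -3 + (K + u)*(u + 4) = -3 + (K + u)*(4 + u) = -3 + (4 + u)*(K + u))
F(r) = 1/(-3 + 2*r**2 + 8*r) (F(r) = 1/(-3 + r**2 + 4*r + 4*r + r*r) = 1/(-3 + r**2 + 4*r + 4*r + r**2) = 1/(-3 + 2*r**2 + 8*r))
-141*((7 - 3*F(-3)) + 89) = -141*((7 - 3/(-3 + 2*(-3)**2 + 8*(-3))) + 89) = -141*((7 - 3/(-3 + 2*9 - 24)) + 89) = -141*((7 - 3/(-3 + 18 - 24)) + 89) = -141*((7 - 3/(-9)) + 89) = -141*((7 - 3*(-1/9)) + 89) = -141*((7 + 1/3) + 89) = -141*(22/3 + 89) = -141*289/3 = -13583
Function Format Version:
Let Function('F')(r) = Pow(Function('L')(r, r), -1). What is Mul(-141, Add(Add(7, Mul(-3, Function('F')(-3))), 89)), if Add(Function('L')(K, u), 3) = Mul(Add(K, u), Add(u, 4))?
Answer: -13583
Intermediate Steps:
Function('L')(K, u) = Add(-3, Mul(Add(4, u), Add(K, u))) (Function('L')(K, u) = Add(-3, Mul(Add(K, u), Add(u, 4))) = Add(-3, Mul(Add(K, u), Add(4, u))) = Add(-3, Mul(Add(4, u), Add(K, u))))
Function('F')(r) = Pow(Add(-3, Mul(2, Pow(r, 2)), Mul(8, r)), -1) (Function('F')(r) = Pow(Add(-3, Pow(r, 2), Mul(4, r), Mul(4, r), Mul(r, r)), -1) = Pow(Add(-3, Pow(r, 2), Mul(4, r), Mul(4, r), Pow(r, 2)), -1) = Pow(Add(-3, Mul(2, Pow(r, 2)), Mul(8, r)), -1))
Mul(-141, Add(Add(7, Mul(-3, Function('F')(-3))), 89)) = Mul(-141, Add(Add(7, Mul(-3, Pow(Add(-3, Mul(2, Pow(-3, 2)), Mul(8, -3)), -1))), 89)) = Mul(-141, Add(Add(7, Mul(-3, Pow(Add(-3, Mul(2, 9), -24), -1))), 89)) = Mul(-141, Add(Add(7, Mul(-3, Pow(Add(-3, 18, -24), -1))), 89)) = Mul(-141, Add(Add(7, Mul(-3, Pow(-9, -1))), 89)) = Mul(-141, Add(Add(7, Mul(-3, Rational(-1, 9))), 89)) = Mul(-141, Add(Add(7, Rational(1, 3)), 89)) = Mul(-141, Add(Rational(22, 3), 89)) = Mul(-141, Rational(289, 3)) = -13583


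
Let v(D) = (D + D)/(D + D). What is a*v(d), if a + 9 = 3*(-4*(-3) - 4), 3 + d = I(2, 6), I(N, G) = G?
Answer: 15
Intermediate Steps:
d = 3 (d = -3 + 6 = 3)
v(D) = 1 (v(D) = (2*D)/((2*D)) = (2*D)*(1/(2*D)) = 1)
a = 15 (a = -9 + 3*(-4*(-3) - 4) = -9 + 3*(12 - 4) = -9 + 3*8 = -9 + 24 = 15)
a*v(d) = 15*1 = 15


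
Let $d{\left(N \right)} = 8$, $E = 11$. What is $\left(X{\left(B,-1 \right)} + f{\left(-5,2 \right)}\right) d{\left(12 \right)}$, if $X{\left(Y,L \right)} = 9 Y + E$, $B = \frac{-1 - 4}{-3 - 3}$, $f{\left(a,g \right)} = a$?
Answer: $108$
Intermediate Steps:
$B = \frac{5}{6}$ ($B = - \frac{5}{-6} = \left(-5\right) \left(- \frac{1}{6}\right) = \frac{5}{6} \approx 0.83333$)
$X{\left(Y,L \right)} = 11 + 9 Y$ ($X{\left(Y,L \right)} = 9 Y + 11 = 11 + 9 Y$)
$\left(X{\left(B,-1 \right)} + f{\left(-5,2 \right)}\right) d{\left(12 \right)} = \left(\left(11 + 9 \cdot \frac{5}{6}\right) - 5\right) 8 = \left(\left(11 + \frac{15}{2}\right) - 5\right) 8 = \left(\frac{37}{2} - 5\right) 8 = \frac{27}{2} \cdot 8 = 108$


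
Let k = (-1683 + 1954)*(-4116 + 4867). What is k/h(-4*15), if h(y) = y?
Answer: -203521/60 ≈ -3392.0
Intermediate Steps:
k = 203521 (k = 271*751 = 203521)
k/h(-4*15) = 203521/((-4*15)) = 203521/(-60) = 203521*(-1/60) = -203521/60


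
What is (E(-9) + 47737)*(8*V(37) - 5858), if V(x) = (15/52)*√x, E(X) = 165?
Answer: -280609916 + 1437060*√37/13 ≈ -2.7994e+8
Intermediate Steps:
V(x) = 15*√x/52 (V(x) = (15*(1/52))*√x = 15*√x/52)
(E(-9) + 47737)*(8*V(37) - 5858) = (165 + 47737)*(8*(15*√37/52) - 5858) = 47902*(30*√37/13 - 5858) = 47902*(-5858 + 30*√37/13) = -280609916 + 1437060*√37/13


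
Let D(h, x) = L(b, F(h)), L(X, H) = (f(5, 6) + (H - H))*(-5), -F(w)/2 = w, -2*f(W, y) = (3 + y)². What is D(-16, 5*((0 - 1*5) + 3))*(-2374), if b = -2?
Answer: -480735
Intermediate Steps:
f(W, y) = -(3 + y)²/2
F(w) = -2*w
L(X, H) = 405/2 (L(X, H) = (-(3 + 6)²/2 + (H - H))*(-5) = (-½*9² + 0)*(-5) = (-½*81 + 0)*(-5) = (-81/2 + 0)*(-5) = -81/2*(-5) = 405/2)
D(h, x) = 405/2
D(-16, 5*((0 - 1*5) + 3))*(-2374) = (405/2)*(-2374) = -480735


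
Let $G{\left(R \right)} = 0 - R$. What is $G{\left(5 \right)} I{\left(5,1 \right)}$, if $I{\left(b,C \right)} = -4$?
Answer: $20$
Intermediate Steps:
$G{\left(R \right)} = - R$
$G{\left(5 \right)} I{\left(5,1 \right)} = \left(-1\right) 5 \left(-4\right) = \left(-5\right) \left(-4\right) = 20$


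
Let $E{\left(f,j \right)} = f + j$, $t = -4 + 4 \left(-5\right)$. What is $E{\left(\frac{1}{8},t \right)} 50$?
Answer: $- \frac{4775}{4} \approx -1193.8$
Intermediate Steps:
$t = -24$ ($t = -4 - 20 = -24$)
$E{\left(\frac{1}{8},t \right)} 50 = \left(\frac{1}{8} - 24\right) 50 = \left(- \frac{191}{8}\right) 50 = - \frac{4775}{4}$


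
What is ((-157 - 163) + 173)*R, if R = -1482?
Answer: 217854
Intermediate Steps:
((-157 - 163) + 173)*R = ((-157 - 163) + 173)*(-1482) = (-320 + 173)*(-1482) = -147*(-1482) = 217854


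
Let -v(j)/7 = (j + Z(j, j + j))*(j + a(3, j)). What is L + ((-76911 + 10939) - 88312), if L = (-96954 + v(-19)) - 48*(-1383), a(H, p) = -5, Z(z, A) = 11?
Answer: -186198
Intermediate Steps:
v(j) = -7*(-5 + j)*(11 + j) (v(j) = -7*(j + 11)*(j - 5) = -7*(11 + j)*(-5 + j) = -7*(-5 + j)*(11 + j))
L = -31914 (L = (-96954 + (385 - 42*(-19) - 7*(-19)²)) - 48*(-1383) = (-96954 + (385 + 798 - 7*361)) + 66384 = (-96954 + (385 + 798 - 2527)) + 66384 = (-96954 - 1344) + 66384 = -98298 + 66384 = -31914)
L + ((-76911 + 10939) - 88312) = -31914 + ((-76911 + 10939) - 88312) = -31914 + (-65972 - 88312) = -31914 - 154284 = -186198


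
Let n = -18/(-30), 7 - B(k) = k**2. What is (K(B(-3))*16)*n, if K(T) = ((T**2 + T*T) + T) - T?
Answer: 384/5 ≈ 76.800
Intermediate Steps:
B(k) = 7 - k**2
n = 3/5 (n = -18*(-1/30) = 3/5 ≈ 0.60000)
K(T) = 2*T**2 (K(T) = ((T**2 + T**2) + T) - T = (2*T**2 + T) - T = (T + 2*T**2) - T = 2*T**2)
(K(B(-3))*16)*n = ((2*(7 - 1*(-3)**2)**2)*16)*(3/5) = ((2*(7 - 1*9)**2)*16)*(3/5) = ((2*(7 - 9)**2)*16)*(3/5) = ((2*(-2)**2)*16)*(3/5) = ((2*4)*16)*(3/5) = (8*16)*(3/5) = 128*(3/5) = 384/5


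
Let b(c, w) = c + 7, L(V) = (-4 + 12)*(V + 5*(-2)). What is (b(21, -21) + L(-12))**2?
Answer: 21904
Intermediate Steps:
L(V) = -80 + 8*V (L(V) = 8*(V - 10) = 8*(-10 + V) = -80 + 8*V)
b(c, w) = 7 + c
(b(21, -21) + L(-12))**2 = ((7 + 21) + (-80 + 8*(-12)))**2 = (28 + (-80 - 96))**2 = (28 - 176)**2 = (-148)**2 = 21904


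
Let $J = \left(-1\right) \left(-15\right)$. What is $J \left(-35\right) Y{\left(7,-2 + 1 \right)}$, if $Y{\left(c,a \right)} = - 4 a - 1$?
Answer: $-1575$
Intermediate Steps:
$Y{\left(c,a \right)} = -1 - 4 a$
$J = 15$
$J \left(-35\right) Y{\left(7,-2 + 1 \right)} = 15 \left(-35\right) \left(-1 - 4 \left(-2 + 1\right)\right) = - 525 \left(-1 - -4\right) = - 525 \left(-1 + 4\right) = \left(-525\right) 3 = -1575$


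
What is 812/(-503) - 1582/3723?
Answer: -3818822/1872669 ≈ -2.0392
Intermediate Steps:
812/(-503) - 1582/3723 = 812*(-1/503) - 1582*1/3723 = -812/503 - 1582/3723 = -3818822/1872669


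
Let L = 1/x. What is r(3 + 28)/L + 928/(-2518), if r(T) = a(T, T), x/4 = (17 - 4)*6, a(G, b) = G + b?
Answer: 24353632/1259 ≈ 19344.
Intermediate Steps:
x = 312 (x = 4*((17 - 4)*6) = 4*(13*6) = 4*78 = 312)
r(T) = 2*T (r(T) = T + T = 2*T)
L = 1/312 ≈ 0.0032051
r(3 + 28)/L + 928/(-2518) = (2*(3 + 28))/(1/312) + 928/(-2518) = (2*31)*312 + 928*(-1/2518) = 62*312 - 464/1259 = 19344 - 464/1259 = 24353632/1259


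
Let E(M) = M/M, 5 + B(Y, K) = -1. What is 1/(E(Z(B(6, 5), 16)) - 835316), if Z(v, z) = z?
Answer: -1/835315 ≈ -1.1972e-6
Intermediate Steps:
B(Y, K) = -6 (B(Y, K) = -5 - 1 = -6)
E(M) = 1
1/(E(Z(B(6, 5), 16)) - 835316) = 1/(1 - 835316) = 1/(-835315) = -1/835315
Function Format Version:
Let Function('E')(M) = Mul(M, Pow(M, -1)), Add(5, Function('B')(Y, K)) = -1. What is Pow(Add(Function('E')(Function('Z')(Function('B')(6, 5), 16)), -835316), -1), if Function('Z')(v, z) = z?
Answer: Rational(-1, 835315) ≈ -1.1972e-6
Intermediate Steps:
Function('B')(Y, K) = -6 (Function('B')(Y, K) = Add(-5, -1) = -6)
Function('E')(M) = 1
Pow(Add(Function('E')(Function('Z')(Function('B')(6, 5), 16)), -835316), -1) = Pow(Add(1, -835316), -1) = Pow(-835315, -1) = Rational(-1, 835315)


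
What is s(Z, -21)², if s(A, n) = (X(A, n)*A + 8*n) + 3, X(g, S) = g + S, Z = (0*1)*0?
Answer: 27225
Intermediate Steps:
Z = 0 (Z = 0*0 = 0)
X(g, S) = S + g
s(A, n) = 3 + 8*n + A*(A + n) (s(A, n) = ((n + A)*A + 8*n) + 3 = ((A + n)*A + 8*n) + 3 = (A*(A + n) + 8*n) + 3 = (8*n + A*(A + n)) + 3 = 3 + 8*n + A*(A + n))
s(Z, -21)² = (3 + 8*(-21) + 0*(0 - 21))² = (3 - 168 + 0*(-21))² = (3 - 168 + 0)² = (-165)² = 27225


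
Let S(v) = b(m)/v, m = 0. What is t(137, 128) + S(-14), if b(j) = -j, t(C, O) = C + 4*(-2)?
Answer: 129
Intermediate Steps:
t(C, O) = -8 + C (t(C, O) = C - 8 = -8 + C)
S(v) = 0 (S(v) = (-1*0)/v = 0/v = 0)
t(137, 128) + S(-14) = (-8 + 137) + 0 = 129 + 0 = 129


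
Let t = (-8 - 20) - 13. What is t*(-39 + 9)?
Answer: 1230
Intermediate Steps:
t = -41 (t = -28 - 13 = -41)
t*(-39 + 9) = -41*(-39 + 9) = -41*(-30) = 1230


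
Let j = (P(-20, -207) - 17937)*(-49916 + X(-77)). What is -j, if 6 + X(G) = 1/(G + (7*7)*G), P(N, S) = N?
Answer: -3451330030857/3850 ≈ -8.9645e+8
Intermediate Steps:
X(G) = -6 + 1/(50*G) (X(G) = -6 + 1/(G + (7*7)*G) = -6 + 1/(G + 49*G) = -6 + 1/(50*G))
j = 3451330030857/3850 (j = (-20 - 17937)*(-49916 + (-6 + (1/50)/(-77))) = -17957*(-49916 + (-6 + (1/50)*(-1/77))) = -17957*(-49916 + (-6 - 1/3850)) = -17957*(-49916 - 23101/3850) = -17957*(-192199701/3850) = 3451330030857/3850 ≈ 8.9645e+8)
-j = -1*3451330030857/3850 = -3451330030857/3850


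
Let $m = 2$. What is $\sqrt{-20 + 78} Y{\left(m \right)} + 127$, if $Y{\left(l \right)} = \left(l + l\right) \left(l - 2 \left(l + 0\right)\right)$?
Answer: $127 - 8 \sqrt{58} \approx 66.074$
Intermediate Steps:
$Y{\left(l \right)} = - 2 l^{2}$ ($Y{\left(l \right)} = 2 l \left(l - 2 l\right) = 2 l \left(- l\right) = - 2 l^{2}$)
$\sqrt{-20 + 78} Y{\left(m \right)} + 127 = \sqrt{-20 + 78} \left(- 2 \cdot 2^{2}\right) + 127 = \sqrt{58} \left(\left(-2\right) 4\right) + 127 = \sqrt{58} \left(-8\right) + 127 = - 8 \sqrt{58} + 127 = 127 - 8 \sqrt{58}$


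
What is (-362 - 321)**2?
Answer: 466489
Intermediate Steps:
(-362 - 321)**2 = (-683)**2 = 466489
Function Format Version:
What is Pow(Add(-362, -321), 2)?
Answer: 466489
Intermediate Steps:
Pow(Add(-362, -321), 2) = Pow(-683, 2) = 466489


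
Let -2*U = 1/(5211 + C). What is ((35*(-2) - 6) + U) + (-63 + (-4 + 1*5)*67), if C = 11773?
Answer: -2445697/33968 ≈ -72.000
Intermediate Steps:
U = -1/33968 (U = -1/(2*(5211 + 11773)) = -1/2/16984 = -1/2*1/16984 = -1/33968 ≈ -2.9439e-5)
((35*(-2) - 6) + U) + (-63 + (-4 + 1*5)*67) = ((35*(-2) - 6) - 1/33968) + (-63 + (-4 + 1*5)*67) = ((-70 - 6) - 1/33968) + (-63 + (-4 + 5)*67) = (-76 - 1/33968) + (-63 + 1*67) = -2581569/33968 + (-63 + 67) = -2581569/33968 + 4 = -2445697/33968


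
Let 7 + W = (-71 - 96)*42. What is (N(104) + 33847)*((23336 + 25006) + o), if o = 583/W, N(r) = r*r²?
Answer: 393276477155889/7021 ≈ 5.6014e+10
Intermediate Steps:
N(r) = r³
W = -7021 (W = -7 + (-71 - 96)*42 = -7 - 167*42 = -7 - 7014 = -7021)
o = -583/7021 (o = 583/(-7021) = 583*(-1/7021) = -583/7021 ≈ -0.083037)
(N(104) + 33847)*((23336 + 25006) + o) = (104³ + 33847)*((23336 + 25006) - 583/7021) = (1124864 + 33847)*(48342 - 583/7021) = 1158711*(339408599/7021) = 393276477155889/7021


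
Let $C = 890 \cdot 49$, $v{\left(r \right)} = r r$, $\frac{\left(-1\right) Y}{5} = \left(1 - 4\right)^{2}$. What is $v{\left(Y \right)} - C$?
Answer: $-41585$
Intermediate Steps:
$Y = -45$ ($Y = - 5 \left(1 - 4\right)^{2} = - 5 \left(-3\right)^{2} = \left(-5\right) 9 = -45$)
$v{\left(r \right)} = r^{2}$
$C = 43610$
$v{\left(Y \right)} - C = \left(-45\right)^{2} - 43610 = 2025 - 43610 = -41585$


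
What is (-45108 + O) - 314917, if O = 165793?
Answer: -194232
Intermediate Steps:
(-45108 + O) - 314917 = (-45108 + 165793) - 314917 = 120685 - 314917 = -194232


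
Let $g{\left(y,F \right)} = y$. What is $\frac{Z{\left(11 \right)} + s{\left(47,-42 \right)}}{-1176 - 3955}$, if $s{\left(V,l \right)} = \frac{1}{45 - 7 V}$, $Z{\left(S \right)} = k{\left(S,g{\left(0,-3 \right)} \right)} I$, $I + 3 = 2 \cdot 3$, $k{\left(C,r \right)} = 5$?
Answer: $- \frac{4259}{1457204} \approx -0.0029227$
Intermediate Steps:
$I = 3$ ($I = -3 + 2 \cdot 3 = -3 + 6 = 3$)
$Z{\left(S \right)} = 15$ ($Z{\left(S \right)} = 5 \cdot 3 = 15$)
$\frac{Z{\left(11 \right)} + s{\left(47,-42 \right)}}{-1176 - 3955} = \frac{15 - \frac{1}{-45 + 7 \cdot 47}}{-1176 - 3955} = \frac{15 - \frac{1}{-45 + 329}}{-5131} = \left(15 - \frac{1}{284}\right) \left(- \frac{1}{5131}\right) = \frac{4259}{284} \left(- \frac{1}{5131}\right) = - \frac{4259}{1457204}$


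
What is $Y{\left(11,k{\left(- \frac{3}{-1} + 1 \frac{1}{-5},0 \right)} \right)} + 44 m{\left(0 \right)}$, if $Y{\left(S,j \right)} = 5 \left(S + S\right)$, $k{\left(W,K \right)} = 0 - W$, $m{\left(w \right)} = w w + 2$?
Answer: $198$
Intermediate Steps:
$m{\left(w \right)} = 2 + w^{2}$ ($m{\left(w \right)} = w^{2} + 2 = 2 + w^{2}$)
$k{\left(W,K \right)} = - W$
$Y{\left(S,j \right)} = 10 S$ ($Y{\left(S,j \right)} = 5 \cdot 2 S = 10 S$)
$Y{\left(11,k{\left(- \frac{3}{-1} + 1 \frac{1}{-5},0 \right)} \right)} + 44 m{\left(0 \right)} = 10 \cdot 11 + 44 \left(2 + 0^{2}\right) = 110 + 44 \left(2 + 0\right) = 110 + 44 \cdot 2 = 110 + 88 = 198$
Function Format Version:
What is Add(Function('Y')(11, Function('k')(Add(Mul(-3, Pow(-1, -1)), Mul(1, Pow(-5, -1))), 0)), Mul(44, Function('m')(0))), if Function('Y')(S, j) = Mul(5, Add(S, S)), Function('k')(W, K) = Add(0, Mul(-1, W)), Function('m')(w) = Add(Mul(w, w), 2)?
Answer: 198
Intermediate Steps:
Function('m')(w) = Add(2, Pow(w, 2)) (Function('m')(w) = Add(Pow(w, 2), 2) = Add(2, Pow(w, 2)))
Function('k')(W, K) = Mul(-1, W)
Function('Y')(S, j) = Mul(10, S) (Function('Y')(S, j) = Mul(5, Mul(2, S)) = Mul(10, S))
Add(Function('Y')(11, Function('k')(Add(Mul(-3, Pow(-1, -1)), Mul(1, Pow(-5, -1))), 0)), Mul(44, Function('m')(0))) = Add(Mul(10, 11), Mul(44, Add(2, Pow(0, 2)))) = Add(110, Mul(44, Add(2, 0))) = Add(110, Mul(44, 2)) = Add(110, 88) = 198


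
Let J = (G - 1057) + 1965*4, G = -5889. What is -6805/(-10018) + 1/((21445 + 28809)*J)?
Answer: 156284165799/230074169404 ≈ 0.67928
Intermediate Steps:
J = 914 (J = (-5889 - 1057) + 1965*4 = -6946 + 7860 = 914)
-6805/(-10018) + 1/((21445 + 28809)*J) = -6805/(-10018) + 1/((21445 + 28809)*914) = -6805*(-1/10018) + (1/914)/50254 = 6805/10018 + (1/50254)*(1/914) = 6805/10018 + 1/45932156 = 156284165799/230074169404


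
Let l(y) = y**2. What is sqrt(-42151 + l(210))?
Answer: sqrt(1949) ≈ 44.147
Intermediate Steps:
sqrt(-42151 + l(210)) = sqrt(-42151 + 210**2) = sqrt(-42151 + 44100) = sqrt(1949)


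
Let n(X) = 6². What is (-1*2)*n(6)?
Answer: -72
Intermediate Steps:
n(X) = 36
(-1*2)*n(6) = -1*2*36 = -2*36 = -72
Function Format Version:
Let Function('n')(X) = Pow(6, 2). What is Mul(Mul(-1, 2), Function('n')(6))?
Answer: -72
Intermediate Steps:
Function('n')(X) = 36
Mul(Mul(-1, 2), Function('n')(6)) = Mul(Mul(-1, 2), 36) = Mul(-2, 36) = -72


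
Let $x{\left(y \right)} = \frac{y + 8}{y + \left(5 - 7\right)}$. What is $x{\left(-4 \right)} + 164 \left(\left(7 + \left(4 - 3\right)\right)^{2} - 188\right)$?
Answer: $- \frac{61010}{3} \approx -20337.0$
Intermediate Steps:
$x{\left(y \right)} = \frac{8 + y}{-2 + y}$ ($x{\left(y \right)} = \frac{8 + y}{y + \left(5 - 7\right)} = \frac{8 + y}{y - 2} = \frac{8 + y}{-2 + y}$)
$x{\left(-4 \right)} + 164 \left(\left(7 + \left(4 - 3\right)\right)^{2} - 188\right) = \frac{8 - 4}{-2 - 4} + 164 \left(\left(7 + \left(4 - 3\right)\right)^{2} - 188\right) = \frac{1}{-6} \cdot 4 + 164 \left(\left(7 + \left(4 - 3\right)\right)^{2} - 188\right) = \left(- \frac{1}{6}\right) 4 + 164 \left(\left(7 + 1\right)^{2} - 188\right) = - \frac{2}{3} + 164 \left(8^{2} - 188\right) = - \frac{2}{3} + 164 \left(64 - 188\right) = - \frac{2}{3} + 164 \left(-124\right) = - \frac{2}{3} - 20336 = - \frac{61010}{3}$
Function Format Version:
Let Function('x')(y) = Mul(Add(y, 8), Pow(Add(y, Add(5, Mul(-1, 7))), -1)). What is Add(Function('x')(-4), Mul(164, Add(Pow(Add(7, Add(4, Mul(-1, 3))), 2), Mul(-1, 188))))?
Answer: Rational(-61010, 3) ≈ -20337.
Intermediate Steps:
Function('x')(y) = Mul(Pow(Add(-2, y), -1), Add(8, y)) (Function('x')(y) = Mul(Add(8, y), Pow(Add(y, Add(5, -7)), -1)) = Mul(Add(8, y), Pow(Add(y, -2), -1)) = Mul(Add(8, y), Pow(Add(-2, y), -1)) = Mul(Pow(Add(-2, y), -1), Add(8, y)))
Add(Function('x')(-4), Mul(164, Add(Pow(Add(7, Add(4, Mul(-1, 3))), 2), Mul(-1, 188)))) = Add(Mul(Pow(Add(-2, -4), -1), Add(8, -4)), Mul(164, Add(Pow(Add(7, Add(4, Mul(-1, 3))), 2), Mul(-1, 188)))) = Add(Mul(Pow(-6, -1), 4), Mul(164, Add(Pow(Add(7, Add(4, -3)), 2), -188))) = Add(Mul(Rational(-1, 6), 4), Mul(164, Add(Pow(Add(7, 1), 2), -188))) = Add(Rational(-2, 3), Mul(164, Add(Pow(8, 2), -188))) = Add(Rational(-2, 3), Mul(164, Add(64, -188))) = Add(Rational(-2, 3), Mul(164, -124)) = Add(Rational(-2, 3), -20336) = Rational(-61010, 3)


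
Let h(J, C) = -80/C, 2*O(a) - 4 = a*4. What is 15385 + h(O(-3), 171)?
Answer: 2630755/171 ≈ 15385.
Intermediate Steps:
O(a) = 2 + 2*a (O(a) = 2 + (a*4)/2 = 2 + (4*a)/2 = 2 + 2*a)
15385 + h(O(-3), 171) = 15385 - 80/171 = 2630755/171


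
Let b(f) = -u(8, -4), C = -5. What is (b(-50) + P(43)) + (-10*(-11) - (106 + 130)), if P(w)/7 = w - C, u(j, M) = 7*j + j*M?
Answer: 186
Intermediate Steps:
u(j, M) = 7*j + M*j
b(f) = -24 (b(f) = -8*(7 - 4) = -8*3 = -1*24 = -24)
P(w) = 35 + 7*w (P(w) = 7*(w - 1*(-5)) = 7*(w + 5) = 7*(5 + w) = 35 + 7*w)
(b(-50) + P(43)) + (-10*(-11) - (106 + 130)) = (-24 + (35 + 7*43)) + (-10*(-11) - (106 + 130)) = (-24 + (35 + 301)) + (110 - 1*236) = (-24 + 336) + (110 - 236) = 312 - 126 = 186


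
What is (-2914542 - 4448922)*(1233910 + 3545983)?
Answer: -35196570029352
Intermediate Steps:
(-2914542 - 4448922)*(1233910 + 3545983) = -7363464*4779893 = -35196570029352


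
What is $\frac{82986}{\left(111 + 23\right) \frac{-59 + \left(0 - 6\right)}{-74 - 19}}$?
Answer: $\frac{3858849}{4355} \approx 886.07$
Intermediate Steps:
$\frac{82986}{\left(111 + 23\right) \frac{-59 + \left(0 - 6\right)}{-74 - 19}} = \frac{82986}{134 \frac{-59 + \left(0 - 6\right)}{-93}} = \frac{82986}{134 \left(-59 - 6\right) \left(- \frac{1}{93}\right)} = \frac{82986}{134 \left(\left(-65\right) \left(- \frac{1}{93}\right)\right)} = \frac{82986}{134 \cdot \frac{65}{93}} = \frac{82986}{\frac{8710}{93}} = 82986 \cdot \frac{93}{8710} = \frac{3858849}{4355}$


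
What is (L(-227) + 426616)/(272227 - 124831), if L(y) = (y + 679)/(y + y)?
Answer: 48420803/16729446 ≈ 2.8943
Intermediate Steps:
L(y) = (679 + y)/(2*y) (L(y) = (679 + y)/((2*y)) = (679 + y)*(1/(2*y)) = (679 + y)/(2*y))
(L(-227) + 426616)/(272227 - 124831) = ((½)*(679 - 227)/(-227) + 426616)/(272227 - 124831) = ((½)*(-1/227)*452 + 426616)/147396 = (-226/227 + 426616)*(1/147396) = (96841606/227)*(1/147396) = 48420803/16729446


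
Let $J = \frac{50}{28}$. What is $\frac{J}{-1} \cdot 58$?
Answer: $- \frac{725}{7} \approx -103.57$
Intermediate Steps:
$J = \frac{25}{14}$ ($J = 50 \cdot \frac{1}{28} = \frac{25}{14} \approx 1.7857$)
$\frac{J}{-1} \cdot 58 = \frac{25}{14 \left(-1\right)} 58 = \frac{25}{14} \left(-1\right) 58 = \left(- \frac{25}{14}\right) 58 = - \frac{725}{7}$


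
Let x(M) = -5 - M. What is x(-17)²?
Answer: 144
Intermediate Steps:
x(-17)² = (-5 - 1*(-17))² = (-5 + 17)² = 12² = 144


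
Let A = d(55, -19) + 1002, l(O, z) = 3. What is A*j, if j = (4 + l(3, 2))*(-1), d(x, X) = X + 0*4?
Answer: -6881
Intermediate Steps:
d(x, X) = X (d(x, X) = X + 0 = X)
j = -7 (j = (4 + 3)*(-1) = 7*(-1) = -7)
A = 983 (A = -19 + 1002 = 983)
A*j = 983*(-7) = -6881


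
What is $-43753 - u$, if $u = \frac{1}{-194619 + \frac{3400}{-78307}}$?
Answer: $- \frac{666797182715742}{15240033433} \approx -43753.0$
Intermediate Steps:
$u = - \frac{78307}{15240033433}$ ($u = \frac{1}{-194619 + 3400 \left(- \frac{1}{78307}\right)} = \frac{1}{-194619 - \frac{3400}{78307}} = \frac{1}{- \frac{15240033433}{78307}} = - \frac{78307}{15240033433} \approx -5.1382 \cdot 10^{-6}$)
$-43753 - u = -43753 - - \frac{78307}{15240033433} = -43753 + \frac{78307}{15240033433} = - \frac{666797182715742}{15240033433}$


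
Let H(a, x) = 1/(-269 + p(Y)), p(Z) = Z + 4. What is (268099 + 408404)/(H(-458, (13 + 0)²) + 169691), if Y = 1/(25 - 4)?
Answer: 3764062692/944160703 ≈ 3.9867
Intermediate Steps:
Y = 1/21 ≈ 0.047619
p(Z) = 4 + Z
H(a, x) = -21/5564 (H(a, x) = 1/(-269 + (4 + 1/21)) = 1/(-269 + 85/21) = 1/(-5564/21) = -21/5564)
(268099 + 408404)/(H(-458, (13 + 0)²) + 169691) = (268099 + 408404)/(-21/5564 + 169691) = 676503/(944160703/5564) = 676503*(5564/944160703) = 3764062692/944160703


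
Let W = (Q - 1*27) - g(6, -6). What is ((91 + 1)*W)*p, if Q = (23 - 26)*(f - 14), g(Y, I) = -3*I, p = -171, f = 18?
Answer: 896724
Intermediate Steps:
Q = -12 (Q = (23 - 26)*(18 - 14) = -3*4 = -12)
W = -57 (W = (-12 - 1*27) - (-3)*(-6) = (-12 - 27) - 1*18 = -39 - 18 = -57)
((91 + 1)*W)*p = ((91 + 1)*(-57))*(-171) = (92*(-57))*(-171) = -5244*(-171) = 896724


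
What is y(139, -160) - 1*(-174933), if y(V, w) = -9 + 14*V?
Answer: 176870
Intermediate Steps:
y(139, -160) - 1*(-174933) = (-9 + 14*139) - 1*(-174933) = (-9 + 1946) + 174933 = 1937 + 174933 = 176870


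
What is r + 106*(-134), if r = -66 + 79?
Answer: -14191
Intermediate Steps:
r = 13
r + 106*(-134) = 13 + 106*(-134) = 13 - 14204 = -14191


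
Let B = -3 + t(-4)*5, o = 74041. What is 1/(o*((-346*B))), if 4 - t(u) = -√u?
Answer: -17/9965474354 + 5*I/4982737177 ≈ -1.7059e-9 + 1.0035e-9*I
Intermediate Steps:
t(u) = 4 + √u (t(u) = 4 - (-1)*√u = 4 + √u)
B = 17 + 10*I (B = -3 + (4 + √(-4))*5 = -3 + (4 + 2*I)*5 = -3 + (20 + 10*I) = 17 + 10*I ≈ 17.0 + 10.0*I)
1/(o*((-346*B))) = 1/(74041*((-346*(17 + 10*I)))) = 1/(74041*(-5882 - 3460*I)) = ((-5882 + 3460*I)/46569524)/74041 = (-5882 + 3460*I)/3448054126484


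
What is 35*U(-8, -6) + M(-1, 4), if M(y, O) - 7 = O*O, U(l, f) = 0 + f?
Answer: -187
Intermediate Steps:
U(l, f) = f
M(y, O) = 7 + O**2 (M(y, O) = 7 + O*O = 7 + O**2)
35*U(-8, -6) + M(-1, 4) = 35*(-6) + (7 + 4**2) = -210 + (7 + 16) = -210 + 23 = -187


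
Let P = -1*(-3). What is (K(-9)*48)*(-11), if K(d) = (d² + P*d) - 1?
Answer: -27984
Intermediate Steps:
P = 3
K(d) = -1 + d² + 3*d (K(d) = (d² + 3*d) - 1 = -1 + d² + 3*d)
(K(-9)*48)*(-11) = ((-1 + (-9)² + 3*(-9))*48)*(-11) = ((-1 + 81 - 27)*48)*(-11) = (53*48)*(-11) = 2544*(-11) = -27984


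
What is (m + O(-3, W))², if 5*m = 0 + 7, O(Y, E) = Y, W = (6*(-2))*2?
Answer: 64/25 ≈ 2.5600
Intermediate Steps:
W = -24 (W = -12*2 = -24)
m = 7/5 (m = (0 + 7)/5 = (⅕)*7 = 7/5 ≈ 1.4000)
(m + O(-3, W))² = (7/5 - 3)² = (-8/5)² = 64/25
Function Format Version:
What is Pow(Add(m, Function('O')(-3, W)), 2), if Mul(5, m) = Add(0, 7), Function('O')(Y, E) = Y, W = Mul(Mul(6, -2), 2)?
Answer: Rational(64, 25) ≈ 2.5600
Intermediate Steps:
W = -24 (W = Mul(-12, 2) = -24)
m = Rational(7, 5) (m = Mul(Rational(1, 5), Add(0, 7)) = Mul(Rational(1, 5), 7) = Rational(7, 5) ≈ 1.4000)
Pow(Add(m, Function('O')(-3, W)), 2) = Pow(Add(Rational(7, 5), -3), 2) = Pow(Rational(-8, 5), 2) = Rational(64, 25)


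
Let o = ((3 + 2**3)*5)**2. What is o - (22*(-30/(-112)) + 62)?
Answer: 82799/28 ≈ 2957.1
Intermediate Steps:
o = 3025 (o = ((3 + 8)*5)**2 = (11*5)**2 = 55**2 = 3025)
o - (22*(-30/(-112)) + 62) = 3025 - (22*(-30/(-112)) + 62) = 3025 - (22*(-30*(-1/112)) + 62) = 3025 - (22*(15/56) + 62) = 3025 - (165/28 + 62) = 3025 - 1*1901/28 = 3025 - 1901/28 = 82799/28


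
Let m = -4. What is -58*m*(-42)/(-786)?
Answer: 1624/131 ≈ 12.397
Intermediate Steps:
-58*m*(-42)/(-786) = -58*(-4*(-42))/(-786) = -9744*(-1)/786 = -58*(-28/131) = 1624/131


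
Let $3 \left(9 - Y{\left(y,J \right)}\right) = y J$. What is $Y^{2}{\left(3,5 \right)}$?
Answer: $16$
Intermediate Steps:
$Y{\left(y,J \right)} = 9 - \frac{J y}{3}$ ($Y{\left(y,J \right)} = 9 - \frac{y J}{3} = 9 - \frac{J y}{3}$)
$Y^{2}{\left(3,5 \right)} = \left(9 - \frac{5}{3} \cdot 3\right)^{2} = \left(9 - 5\right)^{2} = 4^{2} = 16$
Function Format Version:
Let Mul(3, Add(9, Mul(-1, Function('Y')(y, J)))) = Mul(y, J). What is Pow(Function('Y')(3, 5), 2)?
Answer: 16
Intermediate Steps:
Function('Y')(y, J) = Add(9, Mul(Rational(-1, 3), J, y)) (Function('Y')(y, J) = Add(9, Mul(Rational(-1, 3), Mul(y, J))) = Add(9, Mul(Rational(-1, 3), Mul(J, y))) = Add(9, Mul(Rational(-1, 3), J, y)))
Pow(Function('Y')(3, 5), 2) = Pow(Add(9, Mul(Rational(-1, 3), 5, 3)), 2) = Pow(Add(9, -5), 2) = Pow(4, 2) = 16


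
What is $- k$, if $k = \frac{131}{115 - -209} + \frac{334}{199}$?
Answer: $- \frac{134285}{64476} \approx -2.0827$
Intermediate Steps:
$k = \frac{134285}{64476}$ ($k = \frac{131}{115 + 209} + 334 \cdot \frac{1}{199} = \frac{131}{324} + \frac{334}{199} = \frac{134285}{64476} \approx 2.0827$)
$- k = \left(-1\right) \frac{134285}{64476} = - \frac{134285}{64476}$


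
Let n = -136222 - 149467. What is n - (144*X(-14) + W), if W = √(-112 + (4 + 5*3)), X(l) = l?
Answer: -283673 - I*√93 ≈ -2.8367e+5 - 9.6436*I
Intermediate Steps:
n = -285689
W = I*√93 (W = √(-112 + (4 + 15)) = √(-112 + 19) = √(-93) = I*√93 ≈ 9.6436*I)
n - (144*X(-14) + W) = -285689 - (144*(-14) + I*√93) = -285689 - (-2016 + I*√93) = -285689 + (2016 - I*√93) = -283673 - I*√93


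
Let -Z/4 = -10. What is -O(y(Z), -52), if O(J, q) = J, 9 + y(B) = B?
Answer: -31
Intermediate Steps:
Z = 40 (Z = -4*(-10) = 40)
y(B) = -9 + B
-O(y(Z), -52) = -(-9 + 40) = -1*31 = -31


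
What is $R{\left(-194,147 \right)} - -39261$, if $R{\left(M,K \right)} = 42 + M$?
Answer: $39109$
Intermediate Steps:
$R{\left(-194,147 \right)} - -39261 = \left(42 - 194\right) - -39261 = -152 + 39261 = 39109$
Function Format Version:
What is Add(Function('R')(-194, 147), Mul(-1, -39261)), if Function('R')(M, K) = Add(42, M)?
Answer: 39109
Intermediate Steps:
Add(Function('R')(-194, 147), Mul(-1, -39261)) = Add(Add(42, -194), Mul(-1, -39261)) = Add(-152, 39261) = 39109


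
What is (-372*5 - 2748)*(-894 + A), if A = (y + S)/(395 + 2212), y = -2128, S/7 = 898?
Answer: 324864000/79 ≈ 4.1122e+6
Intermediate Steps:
S = 6286 (S = 7*898 = 6286)
A = 126/79 (A = (-2128 + 6286)/(395 + 2212) = 4158/2607 = 4158*(1/2607) = 126/79 ≈ 1.5949)
(-372*5 - 2748)*(-894 + A) = (-372*5 - 2748)*(-894 + 126/79) = (-1860 - 2748)*(-70500/79) = -4608*(-70500/79) = 324864000/79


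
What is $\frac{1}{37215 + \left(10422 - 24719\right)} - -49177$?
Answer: $\frac{1127038487}{22918} \approx 49177.0$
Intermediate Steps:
$\frac{1}{37215 + \left(10422 - 24719\right)} - -49177 = \frac{1}{37215 + \left(10422 - 24719\right)} + 49177 = \frac{1}{37215 - 14297} + 49177 = \frac{1}{22918} + 49177 = \frac{1127038487}{22918}$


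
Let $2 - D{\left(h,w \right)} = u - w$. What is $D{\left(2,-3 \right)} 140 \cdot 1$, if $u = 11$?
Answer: $-1680$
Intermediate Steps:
$D{\left(h,w \right)} = -9 + w$ ($D{\left(h,w \right)} = 2 - \left(11 - w\right) = 2 + \left(-11 + w\right) = -9 + w$)
$D{\left(2,-3 \right)} 140 \cdot 1 = \left(-9 - 3\right) 140 \cdot 1 = \left(-12\right) 140 \cdot 1 = \left(-1680\right) 1 = -1680$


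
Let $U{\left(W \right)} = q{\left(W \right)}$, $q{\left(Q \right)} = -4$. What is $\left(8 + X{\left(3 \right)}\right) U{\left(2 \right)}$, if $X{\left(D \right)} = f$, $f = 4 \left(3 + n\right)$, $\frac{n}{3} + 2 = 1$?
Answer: $-32$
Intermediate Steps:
$n = -3$ ($n = -6 + 3 \cdot 1 = -6 + 3 = -3$)
$U{\left(W \right)} = -4$
$f = 0$ ($f = 4 \left(3 - 3\right) = 4 \cdot 0 = 0$)
$X{\left(D \right)} = 0$
$\left(8 + X{\left(3 \right)}\right) U{\left(2 \right)} = \left(8 + 0\right) \left(-4\right) = 8 \left(-4\right) = -32$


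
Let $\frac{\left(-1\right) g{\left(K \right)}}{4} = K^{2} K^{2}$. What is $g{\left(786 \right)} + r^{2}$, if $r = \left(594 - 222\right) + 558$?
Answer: $-1526686725564$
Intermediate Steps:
$r = 930$ ($r = 372 + 558 = 930$)
$g{\left(K \right)} = - 4 K^{4}$ ($g{\left(K \right)} = - 4 K^{2} K^{2} = - 4 K^{4}$)
$g{\left(786 \right)} + r^{2} = - 4 \cdot 786^{4} + 930^{2} = \left(-4\right) 381671897616 + 864900 = -1526687590464 + 864900 = -1526686725564$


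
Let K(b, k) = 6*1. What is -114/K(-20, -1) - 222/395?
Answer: -7727/395 ≈ -19.562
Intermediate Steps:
K(b, k) = 6
-114/K(-20, -1) - 222/395 = -114/6 - 222/395 = -114*1/6 - 222*1/395 = -19 - 222/395 = -7727/395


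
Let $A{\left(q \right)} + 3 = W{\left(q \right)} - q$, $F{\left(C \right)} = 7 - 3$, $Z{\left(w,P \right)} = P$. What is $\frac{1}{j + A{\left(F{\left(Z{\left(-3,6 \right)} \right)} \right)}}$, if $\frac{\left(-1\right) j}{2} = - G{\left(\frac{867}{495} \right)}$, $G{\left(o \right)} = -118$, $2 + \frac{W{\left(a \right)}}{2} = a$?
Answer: $- \frac{1}{239} \approx -0.0041841$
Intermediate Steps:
$W{\left(a \right)} = -4 + 2 a$
$F{\left(C \right)} = 4$
$j = -236$ ($j = - 2 \left(\left(-1\right) \left(-118\right)\right) = \left(-2\right) 118 = -236$)
$A{\left(q \right)} = -7 + q$ ($A{\left(q \right)} = -3 + \left(\left(-4 + 2 q\right) - q\right) = -3 + \left(-4 + q\right) = -7 + q$)
$\frac{1}{j + A{\left(F{\left(Z{\left(-3,6 \right)} \right)} \right)}} = \frac{1}{-236 + \left(-7 + 4\right)} = \frac{1}{-236 - 3} = \frac{1}{-239} = - \frac{1}{239}$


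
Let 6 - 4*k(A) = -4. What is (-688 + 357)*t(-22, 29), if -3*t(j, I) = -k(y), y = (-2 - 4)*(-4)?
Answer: -1655/6 ≈ -275.83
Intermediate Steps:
y = 24 (y = -6*(-4) = 24)
k(A) = 5/2 (k(A) = 3/2 - ¼*(-4) = 3/2 + 1 = 5/2)
t(j, I) = ⅚ (t(j, I) = -(-1)*5/(3*2) = -⅓*(-5/2) = ⅚)
(-688 + 357)*t(-22, 29) = (-688 + 357)*(⅚) = -331*⅚ = -1655/6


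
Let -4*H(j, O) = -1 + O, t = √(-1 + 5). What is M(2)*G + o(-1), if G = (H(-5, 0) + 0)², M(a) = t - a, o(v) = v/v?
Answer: 1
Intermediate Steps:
o(v) = 1
t = 2 (t = √4 = 2)
H(j, O) = ¼ - O/4 (H(j, O) = -(-1 + O)/4 = ¼ - O/4)
M(a) = 2 - a
G = 1/16 (G = ((¼ - ¼*0) + 0)² = ((¼ + 0) + 0)² = (¼ + 0)² = (¼)² = 1/16 ≈ 0.062500)
M(2)*G + o(-1) = (2 - 1*2)*(1/16) + 1 = (2 - 2)*(1/16) + 1 = 0*(1/16) + 1 = 0 + 1 = 1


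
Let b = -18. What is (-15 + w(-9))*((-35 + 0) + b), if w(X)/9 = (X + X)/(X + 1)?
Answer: -1113/4 ≈ -278.25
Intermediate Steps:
w(X) = 18*X/(1 + X) (w(X) = 9*((X + X)/(X + 1)) = 9*((2*X)/(1 + X)) = 9*(2*X/(1 + X)) = 18*X/(1 + X))
(-15 + w(-9))*((-35 + 0) + b) = (-15 + 18*(-9)/(1 - 9))*((-35 + 0) - 18) = (-15 + 18*(-9)/(-8))*(-35 - 18) = (-15 + 18*(-9)*(-⅛))*(-53) = (-15 + 81/4)*(-53) = (21/4)*(-53) = -1113/4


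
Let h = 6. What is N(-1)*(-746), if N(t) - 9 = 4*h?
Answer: -24618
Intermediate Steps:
N(t) = 33 (N(t) = 9 + 4*6 = 9 + 24 = 33)
N(-1)*(-746) = 33*(-746) = -24618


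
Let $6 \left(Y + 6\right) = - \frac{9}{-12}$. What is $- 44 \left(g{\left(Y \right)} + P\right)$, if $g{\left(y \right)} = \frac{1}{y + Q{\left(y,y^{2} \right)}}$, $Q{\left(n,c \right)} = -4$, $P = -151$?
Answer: $\frac{525228}{79} \approx 6648.5$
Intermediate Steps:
$Y = - \frac{47}{8}$ ($Y = -6 + \frac{\left(-9\right) \frac{1}{-12}}{6} = -6 + \frac{\left(-9\right) \left(- \frac{1}{12}\right)}{6} = -6 + \frac{1}{6} \cdot \frac{3}{4} = -6 + \frac{1}{8} = - \frac{47}{8} \approx -5.875$)
$g{\left(y \right)} = \frac{1}{-4 + y}$ ($g{\left(y \right)} = \frac{1}{y - 4} = \frac{1}{-4 + y}$)
$- 44 \left(g{\left(Y \right)} + P\right) = - 44 \left(\frac{1}{-4 - \frac{47}{8}} - 151\right) = - 44 \left(\frac{1}{- \frac{79}{8}} - 151\right) = - 44 \left(- \frac{8}{79} - 151\right) = \left(-44\right) \left(- \frac{11937}{79}\right) = \frac{525228}{79}$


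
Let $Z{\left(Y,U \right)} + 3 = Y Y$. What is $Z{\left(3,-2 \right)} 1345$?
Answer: $8070$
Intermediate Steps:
$Z{\left(Y,U \right)} = -3 + Y^{2}$ ($Z{\left(Y,U \right)} = -3 + Y Y = -3 + Y^{2}$)
$Z{\left(3,-2 \right)} 1345 = \left(-3 + 3^{2}\right) 1345 = \left(-3 + 9\right) 1345 = 6 \cdot 1345 = 8070$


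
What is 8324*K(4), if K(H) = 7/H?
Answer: 14567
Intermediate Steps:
8324*K(4) = 8324*(7/4) = 14567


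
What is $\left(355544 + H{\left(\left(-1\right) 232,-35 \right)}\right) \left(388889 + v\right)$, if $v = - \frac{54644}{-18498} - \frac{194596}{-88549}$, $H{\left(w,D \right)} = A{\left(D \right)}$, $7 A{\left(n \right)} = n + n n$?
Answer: $\frac{113295017487921973894}{818989701} \approx 1.3833 \cdot 10^{11}$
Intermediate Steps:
$A{\left(n \right)} = \frac{n}{7} + \frac{n^{2}}{7}$ ($A{\left(n \right)} = \frac{n + n n}{7} = \frac{n + n^{2}}{7} = \frac{n}{7} + \frac{n^{2}}{7}$)
$H{\left(w,D \right)} = \frac{D \left(1 + D\right)}{7}$
$v = \frac{4219154182}{818989701}$ ($v = \left(-54644\right) \left(- \frac{1}{18498}\right) - - \frac{194596}{88549} = \frac{27322}{9249} + \frac{194596}{88549} = \frac{4219154182}{818989701} \approx 5.1517$)
$\left(355544 + H{\left(\left(-1\right) 232,-35 \right)}\right) \left(388889 + v\right) = \left(355544 + \frac{1}{7} \left(-35\right) \left(1 - 35\right)\right) \left(388889 + \frac{4219154182}{818989701}\right) = \left(355544 + \frac{1}{7} \left(-35\right) \left(-34\right)\right) \frac{318500304986371}{818989701} = \left(355544 + 170\right) \frac{318500304986371}{818989701} = 355714 \cdot \frac{318500304986371}{818989701} = \frac{113295017487921973894}{818989701}$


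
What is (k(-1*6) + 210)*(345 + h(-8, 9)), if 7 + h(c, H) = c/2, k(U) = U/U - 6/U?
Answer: 70808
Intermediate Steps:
k(U) = 1 - 6/U
h(c, H) = -7 + c/2
(k(-1*6) + 210)*(345 + h(-8, 9)) = ((-6 - 1*6)/((-1*6)) + 210)*(345 + (-7 + (½)*(-8))) = ((-6 - 6)/(-6) + 210)*(345 + (-7 - 4)) = (-⅙*(-12) + 210)*(345 - 11) = (2 + 210)*334 = 212*334 = 70808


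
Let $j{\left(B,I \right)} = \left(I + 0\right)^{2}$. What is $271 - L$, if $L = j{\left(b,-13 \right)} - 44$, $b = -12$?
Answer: $146$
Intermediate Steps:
$j{\left(B,I \right)} = I^{2}$
$L = 125$ ($L = \left(-13\right)^{2} - 44 = 169 - 44 = 125$)
$271 - L = 271 - 125 = 146$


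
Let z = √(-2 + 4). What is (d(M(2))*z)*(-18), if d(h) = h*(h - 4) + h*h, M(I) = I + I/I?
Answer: -108*√2 ≈ -152.74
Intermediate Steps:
M(I) = 1 + I (M(I) = I + 1 = 1 + I)
z = √2 ≈ 1.4142
d(h) = h² + h*(-4 + h) (d(h) = h*(-4 + h) + h² = h² + h*(-4 + h))
(d(M(2))*z)*(-18) = ((2*(1 + 2)*(-2 + (1 + 2)))*√2)*(-18) = ((2*3*(-2 + 3))*√2)*(-18) = ((2*3*1)*√2)*(-18) = (6*√2)*(-18) = -108*√2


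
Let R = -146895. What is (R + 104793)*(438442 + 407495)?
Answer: -35615639574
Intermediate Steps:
(R + 104793)*(438442 + 407495) = (-146895 + 104793)*(438442 + 407495) = -42102*845937 = -35615639574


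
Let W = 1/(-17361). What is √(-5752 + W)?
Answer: I*√192630852417/5787 ≈ 75.842*I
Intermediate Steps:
W = -1/17361 ≈ -5.7600e-5
√(-5752 + W) = √(-5752 - 1/17361) = √(-99860473/17361) = I*√192630852417/5787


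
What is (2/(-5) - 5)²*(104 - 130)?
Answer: -18954/25 ≈ -758.16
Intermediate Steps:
(2/(-5) - 5)²*(104 - 130) = (2*(-⅕) - 5)²*(-26) = (-⅖ - 5)²*(-26) = (-27/5)²*(-26) = (729/25)*(-26) = -18954/25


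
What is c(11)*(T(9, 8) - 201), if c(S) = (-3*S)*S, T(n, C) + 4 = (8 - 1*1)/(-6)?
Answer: 149677/2 ≈ 74839.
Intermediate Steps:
T(n, C) = -31/6 (T(n, C) = -4 + (8 - 1*1)/(-6) = -4 + (8 - 1)*(-⅙) = -4 + 7*(-⅙) = -4 - 7/6 = -31/6)
c(S) = -3*S²
c(11)*(T(9, 8) - 201) = (-3*11²)*(-31/6 - 201) = -3*121*(-1237/6) = -363*(-1237/6) = 149677/2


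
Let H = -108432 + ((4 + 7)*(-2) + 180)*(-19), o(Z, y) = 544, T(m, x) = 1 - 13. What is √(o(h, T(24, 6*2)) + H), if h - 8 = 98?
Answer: I*√110890 ≈ 333.0*I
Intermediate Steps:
T(m, x) = -12
h = 106 (h = 8 + 98 = 106)
H = -111434 (H = -108432 + (11*(-2) + 180)*(-19) = -108432 + (-22 + 180)*(-19) = -108432 + 158*(-19) = -108432 - 3002 = -111434)
√(o(h, T(24, 6*2)) + H) = √(544 - 111434) = √(-110890) = I*√110890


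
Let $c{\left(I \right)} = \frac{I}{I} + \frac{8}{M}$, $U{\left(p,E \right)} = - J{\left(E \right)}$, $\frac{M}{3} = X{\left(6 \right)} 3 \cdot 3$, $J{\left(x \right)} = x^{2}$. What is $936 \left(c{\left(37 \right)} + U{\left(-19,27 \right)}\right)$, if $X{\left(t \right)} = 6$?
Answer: $- \frac{6132256}{9} \approx -6.8136 \cdot 10^{5}$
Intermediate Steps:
$M = 162$ ($M = 3 \cdot 6 \cdot 3 \cdot 3 = 3 \cdot 18 \cdot 3 = 3 \cdot 54 = 162$)
$U{\left(p,E \right)} = - E^{2}$
$c{\left(I \right)} = \frac{85}{81}$ ($c{\left(I \right)} = \frac{I}{I} + \frac{8}{162} = 1 + 8 \cdot \frac{1}{162} = 1 + \frac{4}{81} = \frac{85}{81}$)
$936 \left(c{\left(37 \right)} + U{\left(-19,27 \right)}\right) = 936 \left(\frac{85}{81} - 27^{2}\right) = 936 \left(\frac{85}{81} - 729\right) = 936 \left(- \frac{58964}{81}\right) = - \frac{6132256}{9}$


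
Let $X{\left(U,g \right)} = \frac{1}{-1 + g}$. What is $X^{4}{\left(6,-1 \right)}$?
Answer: $\frac{1}{16} \approx 0.0625$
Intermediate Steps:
$X^{4}{\left(6,-1 \right)} = \left(\frac{1}{-1 - 1}\right)^{4} = \left(\frac{1}{-2}\right)^{4} = \left(- \frac{1}{2}\right)^{4} = \frac{1}{16}$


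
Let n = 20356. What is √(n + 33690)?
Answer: √54046 ≈ 232.48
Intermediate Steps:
√(n + 33690) = √(20356 + 33690) = √54046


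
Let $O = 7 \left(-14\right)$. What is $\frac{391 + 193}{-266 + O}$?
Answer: $- \frac{146}{91} \approx -1.6044$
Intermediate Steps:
$O = -98$
$\frac{391 + 193}{-266 + O} = \frac{391 + 193}{-266 - 98} = \frac{584}{-364} = 584 \left(- \frac{1}{364}\right) = - \frac{146}{91}$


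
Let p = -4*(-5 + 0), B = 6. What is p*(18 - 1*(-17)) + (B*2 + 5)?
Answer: 717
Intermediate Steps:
p = 20 (p = -4*(-5) = 20)
p*(18 - 1*(-17)) + (B*2 + 5) = 20*(18 - 1*(-17)) + (6*2 + 5) = 20*(18 + 17) + (12 + 5) = 20*35 + 17 = 700 + 17 = 717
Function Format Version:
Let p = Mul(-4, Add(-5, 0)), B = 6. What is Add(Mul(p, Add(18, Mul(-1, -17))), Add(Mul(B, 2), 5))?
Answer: 717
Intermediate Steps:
p = 20 (p = Mul(-4, -5) = 20)
Add(Mul(p, Add(18, Mul(-1, -17))), Add(Mul(B, 2), 5)) = Add(Mul(20, Add(18, Mul(-1, -17))), Add(Mul(6, 2), 5)) = Add(Mul(20, Add(18, 17)), Add(12, 5)) = Add(Mul(20, 35), 17) = Add(700, 17) = 717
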